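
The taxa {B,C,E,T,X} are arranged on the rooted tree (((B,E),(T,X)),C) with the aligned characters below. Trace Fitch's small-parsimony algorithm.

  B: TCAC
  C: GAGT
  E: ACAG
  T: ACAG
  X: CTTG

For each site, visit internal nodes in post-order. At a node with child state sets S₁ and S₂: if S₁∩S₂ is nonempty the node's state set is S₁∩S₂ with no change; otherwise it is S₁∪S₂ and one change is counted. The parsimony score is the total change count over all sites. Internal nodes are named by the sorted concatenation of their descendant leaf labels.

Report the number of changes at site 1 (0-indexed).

2

[col 0] BE: children B:{T}, E:{A} ∪→ {A,T}; cost 1
[col 0] TX: children T:{A}, X:{C} ∪→ {A,C}; cost 1
[col 0] BETX: children BE:{A,T}, TX:{A,C} ∩→ {A}; cost 0
[col 0] BCETX: children BETX:{A}, C:{G} ∪→ {A,G}; cost 1
[col 1] BE: children B:{C}, E:{C} ∩→ {C}; cost 0
[col 1] TX: children T:{C}, X:{T} ∪→ {C,T}; cost 1
[col 1] BETX: children BE:{C}, TX:{C,T} ∩→ {C}; cost 0
[col 1] BCETX: children BETX:{C}, C:{A} ∪→ {A,C}; cost 1
[col 2] BE: children B:{A}, E:{A} ∩→ {A}; cost 0
[col 2] TX: children T:{A}, X:{T} ∪→ {A,T}; cost 1
[col 2] BETX: children BE:{A}, TX:{A,T} ∩→ {A}; cost 0
[col 2] BCETX: children BETX:{A}, C:{G} ∪→ {A,G}; cost 1
[col 3] BE: children B:{C}, E:{G} ∪→ {C,G}; cost 1
[col 3] TX: children T:{G}, X:{G} ∩→ {G}; cost 0
[col 3] BETX: children BE:{C,G}, TX:{G} ∩→ {G}; cost 0
[col 3] BCETX: children BETX:{G}, C:{T} ∪→ {G,T}; cost 1
per-site changes: [3, 2, 2, 2]; total = 9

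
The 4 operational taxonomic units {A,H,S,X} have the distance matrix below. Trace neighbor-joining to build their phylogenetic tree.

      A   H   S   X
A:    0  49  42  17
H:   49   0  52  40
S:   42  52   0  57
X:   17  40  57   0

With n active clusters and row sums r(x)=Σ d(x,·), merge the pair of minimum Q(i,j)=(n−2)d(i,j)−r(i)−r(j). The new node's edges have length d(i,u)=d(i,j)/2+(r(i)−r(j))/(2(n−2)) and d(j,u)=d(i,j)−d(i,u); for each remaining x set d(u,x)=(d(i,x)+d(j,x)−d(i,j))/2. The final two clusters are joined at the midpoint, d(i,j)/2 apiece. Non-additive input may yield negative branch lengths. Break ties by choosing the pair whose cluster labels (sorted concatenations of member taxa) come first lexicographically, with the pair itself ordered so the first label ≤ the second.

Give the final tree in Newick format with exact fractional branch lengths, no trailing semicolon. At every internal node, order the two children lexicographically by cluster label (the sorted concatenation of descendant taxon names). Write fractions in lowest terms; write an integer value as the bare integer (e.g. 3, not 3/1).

(((A:7,X:10):25/2,H:47/2):57/4,S:57/4)

1. join A+X (d=17, Q=-188) ⇒ AX; edges |A|=7, |X|=10
  updated: d(AX,H)=36, d(AX,S)=41
2. join AX+H (d=36, Q=-129) ⇒ AHX; edges |AX|=25/2, |H|=47/2
  updated: d(AHX,S)=57/2
3. join AHX+S (d=57/2) ⇒ AHSX; edges |AHX|=57/4, |S|=57/4
final tree: (((A:7,X:10):25/2,H:47/2):57/4,S:57/4)
total length: 163/2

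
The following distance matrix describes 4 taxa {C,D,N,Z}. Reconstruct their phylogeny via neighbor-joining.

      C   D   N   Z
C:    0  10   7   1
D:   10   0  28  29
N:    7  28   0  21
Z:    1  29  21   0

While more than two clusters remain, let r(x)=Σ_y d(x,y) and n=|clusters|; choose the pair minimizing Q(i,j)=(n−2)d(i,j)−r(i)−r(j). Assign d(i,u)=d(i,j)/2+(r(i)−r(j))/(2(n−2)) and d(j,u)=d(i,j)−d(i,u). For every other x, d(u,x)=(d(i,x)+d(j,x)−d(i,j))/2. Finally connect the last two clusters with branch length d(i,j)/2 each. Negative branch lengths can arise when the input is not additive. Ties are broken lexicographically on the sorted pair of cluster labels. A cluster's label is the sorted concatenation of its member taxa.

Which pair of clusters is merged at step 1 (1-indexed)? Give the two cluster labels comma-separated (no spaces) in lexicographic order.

1. join C+Z (d=1, Q=-67) ⇒ CZ; edges |C|=-31/4, |Z|=35/4
  updated: d(CZ,D)=19, d(CZ,N)=27/2
2. join CZ+D (d=19, Q=-121/2) ⇒ CDZ; edges |CZ|=9/4, |D|=67/4
  updated: d(CDZ,N)=45/4
3. join CDZ+N (d=45/4) ⇒ CDNZ; edges |CDZ|=45/8, |N|=45/8
final tree: (((C:-31/4,Z:35/4):9/4,D:67/4):45/8,N:45/8)
total length: 125/4

C,Z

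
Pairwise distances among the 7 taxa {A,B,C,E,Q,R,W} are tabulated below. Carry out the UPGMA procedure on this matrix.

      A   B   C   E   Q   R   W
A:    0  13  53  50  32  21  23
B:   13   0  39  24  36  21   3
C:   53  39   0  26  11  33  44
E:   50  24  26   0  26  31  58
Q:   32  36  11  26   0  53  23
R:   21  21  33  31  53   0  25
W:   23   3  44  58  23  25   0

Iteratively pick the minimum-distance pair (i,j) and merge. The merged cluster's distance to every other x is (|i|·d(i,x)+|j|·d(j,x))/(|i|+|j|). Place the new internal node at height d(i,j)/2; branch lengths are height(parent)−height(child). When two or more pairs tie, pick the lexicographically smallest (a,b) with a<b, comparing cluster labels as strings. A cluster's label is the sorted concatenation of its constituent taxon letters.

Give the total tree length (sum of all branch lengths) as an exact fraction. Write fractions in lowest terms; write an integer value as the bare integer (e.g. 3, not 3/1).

1. join B+W (d=3) ⇒ BW; edges |B|=3/2, |W|=3/2
  updated: d(A,BW)=18, d(BW,C)=83/2, d(BW,E)=41, d(BW,Q)=59/2, d(BW,R)=23
2. join C+Q (d=11) ⇒ CQ; edges |C|=11/2, |Q|=11/2
  updated: d(A,CQ)=85/2, d(BW,CQ)=71/2, d(CQ,E)=26, d(CQ,R)=43
3. join A+BW (d=18) ⇒ ABW; edges |A|=9, |BW|=15/2
  updated: d(ABW,CQ)=227/6, d(ABW,E)=44, d(ABW,R)=67/3
4. join ABW+R (d=67/3) ⇒ ABRW; edges |ABW|=13/6, |R|=67/6
  updated: d(ABRW,CQ)=313/8, d(ABRW,E)=163/4
5. join CQ+E (d=26) ⇒ CEQ; edges |CQ|=15/2, |E|=13
  updated: d(ABRW,CEQ)=119/3
6. join ABRW+CEQ (d=119/3) ⇒ ABCEQRW; edges |ABRW|=26/3, |CEQ|=41/6
final tree: (((A:9,(B:3/2,W:3/2):15/2):13/6,R:67/6):26/3,((C:11/2,Q:11/2):15/2,E:13):41/6)
total length: 479/6

479/6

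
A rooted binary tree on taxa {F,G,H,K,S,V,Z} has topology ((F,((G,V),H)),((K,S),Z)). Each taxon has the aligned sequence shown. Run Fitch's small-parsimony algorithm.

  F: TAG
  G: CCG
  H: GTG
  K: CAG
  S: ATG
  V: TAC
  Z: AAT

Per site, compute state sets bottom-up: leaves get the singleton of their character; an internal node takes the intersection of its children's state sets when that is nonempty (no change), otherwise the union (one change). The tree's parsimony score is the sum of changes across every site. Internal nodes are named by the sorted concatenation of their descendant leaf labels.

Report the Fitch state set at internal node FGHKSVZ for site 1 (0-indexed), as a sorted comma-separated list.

site 0, node GV: G={C} ∪ V={T} → {C,T} (+1)
site 0, node GHV: GV={C,T} ∪ H={G} → {C,G,T} (+1)
site 0, node FGHV: F={T} ∩ GHV={C,G,T} → {T} (+0)
site 0, node KS: K={C} ∪ S={A} → {A,C} (+1)
site 0, node KSZ: KS={A,C} ∩ Z={A} → {A} (+0)
site 0, node FGHKSVZ: FGHV={T} ∪ KSZ={A} → {A,T} (+1)
site 1, node GV: G={C} ∪ V={A} → {A,C} (+1)
site 1, node GHV: GV={A,C} ∪ H={T} → {A,C,T} (+1)
site 1, node FGHV: F={A} ∩ GHV={A,C,T} → {A} (+0)
site 1, node KS: K={A} ∪ S={T} → {A,T} (+1)
site 1, node KSZ: KS={A,T} ∩ Z={A} → {A} (+0)
site 1, node FGHKSVZ: FGHV={A} ∩ KSZ={A} → {A} (+0)
site 2, node GV: G={G} ∪ V={C} → {C,G} (+1)
site 2, node GHV: GV={C,G} ∩ H={G} → {G} (+0)
site 2, node FGHV: F={G} ∩ GHV={G} → {G} (+0)
site 2, node KS: K={G} ∩ S={G} → {G} (+0)
site 2, node KSZ: KS={G} ∪ Z={T} → {G,T} (+1)
site 2, node FGHKSVZ: FGHV={G} ∩ KSZ={G,T} → {G} (+0)
per-site changes: [4, 3, 2]; total = 9

A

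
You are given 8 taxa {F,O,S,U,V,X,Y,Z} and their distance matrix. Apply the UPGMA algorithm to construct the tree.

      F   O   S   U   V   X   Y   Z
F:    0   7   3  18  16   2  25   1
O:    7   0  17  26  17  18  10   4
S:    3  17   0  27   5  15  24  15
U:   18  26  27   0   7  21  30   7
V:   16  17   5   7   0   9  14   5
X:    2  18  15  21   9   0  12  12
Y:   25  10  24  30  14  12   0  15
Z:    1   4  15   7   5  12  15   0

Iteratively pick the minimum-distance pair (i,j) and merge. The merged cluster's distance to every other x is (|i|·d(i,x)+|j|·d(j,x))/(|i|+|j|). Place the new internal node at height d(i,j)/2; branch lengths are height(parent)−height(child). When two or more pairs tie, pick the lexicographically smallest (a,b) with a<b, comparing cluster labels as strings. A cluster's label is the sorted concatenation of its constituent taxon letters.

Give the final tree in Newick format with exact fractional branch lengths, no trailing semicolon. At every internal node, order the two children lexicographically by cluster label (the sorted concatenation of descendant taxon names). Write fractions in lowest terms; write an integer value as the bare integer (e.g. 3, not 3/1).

step 1: merge (F,Z) at d=1; branch lengths F→1/2, Z→1/2; new cluster FZ
  updated: d(FZ,O)=11/2, d(FZ,S)=9, d(FZ,U)=25/2, d(FZ,V)=21/2, d(FZ,X)=7, d(FZ,Y)=20
step 2: merge (S,V) at d=5; branch lengths S→5/2, V→5/2; new cluster SV
  updated: d(FZ,SV)=39/4, d(O,SV)=17, d(SV,U)=17, d(SV,X)=12, d(SV,Y)=19
step 3: merge (FZ,O) at d=11/2; branch lengths FZ→9/4, O→11/4; new cluster FOZ
  updated: d(FOZ,SV)=73/6, d(FOZ,U)=17, d(FOZ,X)=32/3, d(FOZ,Y)=50/3
step 4: merge (FOZ,X) at d=32/3; branch lengths FOZ→31/12, X→16/3; new cluster FOXZ
  updated: d(FOXZ,SV)=97/8, d(FOXZ,U)=18, d(FOXZ,Y)=31/2
step 5: merge (FOXZ,SV) at d=97/8; branch lengths FOXZ→35/48, SV→57/16; new cluster FOSVXZ
  updated: d(FOSVXZ,U)=53/3, d(FOSVXZ,Y)=50/3
step 6: merge (FOSVXZ,Y) at d=50/3; branch lengths FOSVXZ→109/48, Y→25/3; new cluster FOSVXYZ
  updated: d(FOSVXYZ,U)=136/7
step 7: merge (FOSVXYZ,U) at d=136/7; branch lengths FOSVXYZ→29/21, U→68/7; new cluster FOSUVXYZ
final tree: ((((((F:1/2,Z:1/2):9/4,O:11/4):31/12,X:16/3):35/48,(S:5/2,V:5/2):57/16):109/48,Y:25/3):29/21,U:68/7)
total length: 15089/336

((((((F:1/2,Z:1/2):9/4,O:11/4):31/12,X:16/3):35/48,(S:5/2,V:5/2):57/16):109/48,Y:25/3):29/21,U:68/7)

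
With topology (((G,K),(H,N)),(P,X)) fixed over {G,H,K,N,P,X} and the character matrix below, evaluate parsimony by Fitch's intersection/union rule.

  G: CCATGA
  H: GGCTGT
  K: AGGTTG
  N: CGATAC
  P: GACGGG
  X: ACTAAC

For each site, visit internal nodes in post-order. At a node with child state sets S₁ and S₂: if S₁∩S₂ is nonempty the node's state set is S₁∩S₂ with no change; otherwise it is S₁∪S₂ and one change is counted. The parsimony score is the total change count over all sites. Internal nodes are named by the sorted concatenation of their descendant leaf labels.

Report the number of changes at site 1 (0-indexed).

3

site 0, node GK: G={C} ∪ K={A} → {A,C} (+1)
site 0, node HN: H={G} ∪ N={C} → {C,G} (+1)
site 0, node GHKN: GK={A,C} ∩ HN={C,G} → {C} (+0)
site 0, node PX: P={G} ∪ X={A} → {A,G} (+1)
site 0, node GHKNPX: GHKN={C} ∪ PX={A,G} → {A,C,G} (+1)
site 1, node GK: G={C} ∪ K={G} → {C,G} (+1)
site 1, node HN: H={G} ∩ N={G} → {G} (+0)
site 1, node GHKN: GK={C,G} ∩ HN={G} → {G} (+0)
site 1, node PX: P={A} ∪ X={C} → {A,C} (+1)
site 1, node GHKNPX: GHKN={G} ∪ PX={A,C} → {A,C,G} (+1)
site 2, node GK: G={A} ∪ K={G} → {A,G} (+1)
site 2, node HN: H={C} ∪ N={A} → {A,C} (+1)
site 2, node GHKN: GK={A,G} ∩ HN={A,C} → {A} (+0)
site 2, node PX: P={C} ∪ X={T} → {C,T} (+1)
site 2, node GHKNPX: GHKN={A} ∪ PX={C,T} → {A,C,T} (+1)
site 3, node GK: G={T} ∩ K={T} → {T} (+0)
site 3, node HN: H={T} ∩ N={T} → {T} (+0)
site 3, node GHKN: GK={T} ∩ HN={T} → {T} (+0)
site 3, node PX: P={G} ∪ X={A} → {A,G} (+1)
site 3, node GHKNPX: GHKN={T} ∪ PX={A,G} → {A,G,T} (+1)
site 4, node GK: G={G} ∪ K={T} → {G,T} (+1)
site 4, node HN: H={G} ∪ N={A} → {A,G} (+1)
site 4, node GHKN: GK={G,T} ∩ HN={A,G} → {G} (+0)
site 4, node PX: P={G} ∪ X={A} → {A,G} (+1)
site 4, node GHKNPX: GHKN={G} ∩ PX={A,G} → {G} (+0)
site 5, node GK: G={A} ∪ K={G} → {A,G} (+1)
site 5, node HN: H={T} ∪ N={C} → {C,T} (+1)
site 5, node GHKN: GK={A,G} ∪ HN={C,T} → {A,C,G,T} (+1)
site 5, node PX: P={G} ∪ X={C} → {C,G} (+1)
site 5, node GHKNPX: GHKN={A,C,G,T} ∩ PX={C,G} → {C,G} (+0)
per-site changes: [4, 3, 4, 2, 3, 4]; total = 20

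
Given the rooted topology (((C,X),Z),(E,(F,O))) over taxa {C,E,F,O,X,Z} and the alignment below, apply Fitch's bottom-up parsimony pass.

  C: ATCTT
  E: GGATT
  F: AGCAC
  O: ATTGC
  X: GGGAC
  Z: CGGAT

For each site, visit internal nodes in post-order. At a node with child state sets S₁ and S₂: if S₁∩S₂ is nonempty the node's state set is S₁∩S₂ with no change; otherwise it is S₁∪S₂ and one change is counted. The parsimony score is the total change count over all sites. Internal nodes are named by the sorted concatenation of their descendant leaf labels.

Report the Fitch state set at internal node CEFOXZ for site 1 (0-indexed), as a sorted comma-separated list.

G

site 0, node CX: C={A} ∪ X={G} → {A,G} (+1)
site 0, node CXZ: CX={A,G} ∪ Z={C} → {A,C,G} (+1)
site 0, node FO: F={A} ∩ O={A} → {A} (+0)
site 0, node EFO: E={G} ∪ FO={A} → {A,G} (+1)
site 0, node CEFOXZ: CXZ={A,C,G} ∩ EFO={A,G} → {A,G} (+0)
site 1, node CX: C={T} ∪ X={G} → {G,T} (+1)
site 1, node CXZ: CX={G,T} ∩ Z={G} → {G} (+0)
site 1, node FO: F={G} ∪ O={T} → {G,T} (+1)
site 1, node EFO: E={G} ∩ FO={G,T} → {G} (+0)
site 1, node CEFOXZ: CXZ={G} ∩ EFO={G} → {G} (+0)
site 2, node CX: C={C} ∪ X={G} → {C,G} (+1)
site 2, node CXZ: CX={C,G} ∩ Z={G} → {G} (+0)
site 2, node FO: F={C} ∪ O={T} → {C,T} (+1)
site 2, node EFO: E={A} ∪ FO={C,T} → {A,C,T} (+1)
site 2, node CEFOXZ: CXZ={G} ∪ EFO={A,C,T} → {A,C,G,T} (+1)
site 3, node CX: C={T} ∪ X={A} → {A,T} (+1)
site 3, node CXZ: CX={A,T} ∩ Z={A} → {A} (+0)
site 3, node FO: F={A} ∪ O={G} → {A,G} (+1)
site 3, node EFO: E={T} ∪ FO={A,G} → {A,G,T} (+1)
site 3, node CEFOXZ: CXZ={A} ∩ EFO={A,G,T} → {A} (+0)
site 4, node CX: C={T} ∪ X={C} → {C,T} (+1)
site 4, node CXZ: CX={C,T} ∩ Z={T} → {T} (+0)
site 4, node FO: F={C} ∩ O={C} → {C} (+0)
site 4, node EFO: E={T} ∪ FO={C} → {C,T} (+1)
site 4, node CEFOXZ: CXZ={T} ∩ EFO={C,T} → {T} (+0)
per-site changes: [3, 2, 4, 3, 2]; total = 14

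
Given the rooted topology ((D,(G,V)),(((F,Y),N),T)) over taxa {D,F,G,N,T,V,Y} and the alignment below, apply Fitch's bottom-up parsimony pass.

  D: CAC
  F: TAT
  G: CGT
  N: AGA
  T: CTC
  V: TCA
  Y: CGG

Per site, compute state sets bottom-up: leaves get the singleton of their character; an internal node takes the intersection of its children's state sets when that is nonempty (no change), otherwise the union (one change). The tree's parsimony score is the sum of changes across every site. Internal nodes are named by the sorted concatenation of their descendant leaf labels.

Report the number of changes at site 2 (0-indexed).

5

[col 0] GV: children G:{C}, V:{T} ∪→ {C,T}; cost 1
[col 0] DGV: children D:{C}, GV:{C,T} ∩→ {C}; cost 0
[col 0] FY: children F:{T}, Y:{C} ∪→ {C,T}; cost 1
[col 0] FNY: children FY:{C,T}, N:{A} ∪→ {A,C,T}; cost 1
[col 0] FNTY: children FNY:{A,C,T}, T:{C} ∩→ {C}; cost 0
[col 0] DFGNTVY: children DGV:{C}, FNTY:{C} ∩→ {C}; cost 0
[col 1] GV: children G:{G}, V:{C} ∪→ {C,G}; cost 1
[col 1] DGV: children D:{A}, GV:{C,G} ∪→ {A,C,G}; cost 1
[col 1] FY: children F:{A}, Y:{G} ∪→ {A,G}; cost 1
[col 1] FNY: children FY:{A,G}, N:{G} ∩→ {G}; cost 0
[col 1] FNTY: children FNY:{G}, T:{T} ∪→ {G,T}; cost 1
[col 1] DFGNTVY: children DGV:{A,C,G}, FNTY:{G,T} ∩→ {G}; cost 0
[col 2] GV: children G:{T}, V:{A} ∪→ {A,T}; cost 1
[col 2] DGV: children D:{C}, GV:{A,T} ∪→ {A,C,T}; cost 1
[col 2] FY: children F:{T}, Y:{G} ∪→ {G,T}; cost 1
[col 2] FNY: children FY:{G,T}, N:{A} ∪→ {A,G,T}; cost 1
[col 2] FNTY: children FNY:{A,G,T}, T:{C} ∪→ {A,C,G,T}; cost 1
[col 2] DFGNTVY: children DGV:{A,C,T}, FNTY:{A,C,G,T} ∩→ {A,C,T}; cost 0
per-site changes: [3, 4, 5]; total = 12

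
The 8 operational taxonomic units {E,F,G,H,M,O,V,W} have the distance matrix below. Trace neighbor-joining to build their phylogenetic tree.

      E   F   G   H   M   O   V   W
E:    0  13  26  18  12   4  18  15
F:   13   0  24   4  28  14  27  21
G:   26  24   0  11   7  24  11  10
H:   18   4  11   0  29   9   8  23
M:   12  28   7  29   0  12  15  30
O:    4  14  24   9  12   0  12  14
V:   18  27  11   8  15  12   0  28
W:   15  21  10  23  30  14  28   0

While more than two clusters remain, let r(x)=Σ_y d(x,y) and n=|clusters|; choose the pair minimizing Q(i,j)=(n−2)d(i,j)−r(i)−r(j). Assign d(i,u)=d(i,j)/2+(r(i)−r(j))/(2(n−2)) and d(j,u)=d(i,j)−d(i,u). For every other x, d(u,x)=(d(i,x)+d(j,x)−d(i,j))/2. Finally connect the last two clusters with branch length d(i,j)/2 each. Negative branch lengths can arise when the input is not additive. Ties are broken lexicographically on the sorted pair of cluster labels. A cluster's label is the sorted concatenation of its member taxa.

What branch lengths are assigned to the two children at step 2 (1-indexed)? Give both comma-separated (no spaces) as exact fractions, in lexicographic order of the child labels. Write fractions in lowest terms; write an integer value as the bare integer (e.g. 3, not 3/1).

1. join F+H (d=4, Q=-209) ⇒ FH; edges |F|=53/12, |H|=-5/12
  updated: d(E,FH)=27/2, d(FH,G)=31/2, d(FH,M)=53/2, d(FH,O)=19/2, d(FH,V)=31/2, d(FH,W)=20
2. join G+M (d=7, Q=-161) ⇒ GM; edges |G|=13/5, |M|=22/5
  updated: d(E,GM)=31/2, d(FH,GM)=35/2, d(GM,O)=29/2, d(GM,V)=19/2, d(GM,W)=33/2
3. join GM+V (d=19/2, Q=-237/2) ⇒ GMV; edges |GM|=57/16, |V|=95/16
  updated: d(E,GMV)=12, d(FH,GMV)=47/4, d(GMV,O)=17/2, d(GMV,W)=35/2
4. join FH+GMV (d=47/4, Q=-277/4) ⇒ FGHMV; edges |FH|=161/24, |GMV|=121/24
  updated: d(E,FGHMV)=55/8, d(FGHMV,O)=25/8, d(FGHMV,W)=103/8
5. join E+O (d=4, Q=-39) ⇒ EO; edges |E|=51/16, |O|=13/16
  updated: d(EO,FGHMV)=3, d(EO,W)=25/2
6. join EO+FGHMV (d=3, Q=-227/8) ⇒ EFGHMOV; edges |EO|=21/16, |FGHMV|=27/16
  updated: d(EFGHMOV,W)=179/16
7. join EFGHMOV+W (d=179/16) ⇒ EFGHMOVW; edges |EFGHMOV|=179/32, |W|=179/32
final tree: (((E:51/16,O:13/16):21/16,((F:53/12,H:-5/12):161/24,((G:13/5,M:22/5):57/16,V:95/16):121/24):27/16):179/32,W:179/32)
total length: 807/16

13/5,22/5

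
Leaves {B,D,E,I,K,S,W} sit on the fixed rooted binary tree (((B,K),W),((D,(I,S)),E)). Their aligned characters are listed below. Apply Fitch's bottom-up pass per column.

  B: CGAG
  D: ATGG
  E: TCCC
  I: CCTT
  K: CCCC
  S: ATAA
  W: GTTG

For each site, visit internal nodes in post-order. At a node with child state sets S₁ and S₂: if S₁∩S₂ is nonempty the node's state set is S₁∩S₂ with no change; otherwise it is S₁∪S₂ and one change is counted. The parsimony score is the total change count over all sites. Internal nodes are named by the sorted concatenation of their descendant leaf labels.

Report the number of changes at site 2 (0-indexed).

site 0, node BK: B={C} ∩ K={C} → {C} (+0)
site 0, node BKW: BK={C} ∪ W={G} → {C,G} (+1)
site 0, node IS: I={C} ∪ S={A} → {A,C} (+1)
site 0, node DIS: D={A} ∩ IS={A,C} → {A} (+0)
site 0, node DEIS: DIS={A} ∪ E={T} → {A,T} (+1)
site 0, node BDEIKSW: BKW={C,G} ∪ DEIS={A,T} → {A,C,G,T} (+1)
site 1, node BK: B={G} ∪ K={C} → {C,G} (+1)
site 1, node BKW: BK={C,G} ∪ W={T} → {C,G,T} (+1)
site 1, node IS: I={C} ∪ S={T} → {C,T} (+1)
site 1, node DIS: D={T} ∩ IS={C,T} → {T} (+0)
site 1, node DEIS: DIS={T} ∪ E={C} → {C,T} (+1)
site 1, node BDEIKSW: BKW={C,G,T} ∩ DEIS={C,T} → {C,T} (+0)
site 2, node BK: B={A} ∪ K={C} → {A,C} (+1)
site 2, node BKW: BK={A,C} ∪ W={T} → {A,C,T} (+1)
site 2, node IS: I={T} ∪ S={A} → {A,T} (+1)
site 2, node DIS: D={G} ∪ IS={A,T} → {A,G,T} (+1)
site 2, node DEIS: DIS={A,G,T} ∪ E={C} → {A,C,G,T} (+1)
site 2, node BDEIKSW: BKW={A,C,T} ∩ DEIS={A,C,G,T} → {A,C,T} (+0)
site 3, node BK: B={G} ∪ K={C} → {C,G} (+1)
site 3, node BKW: BK={C,G} ∩ W={G} → {G} (+0)
site 3, node IS: I={T} ∪ S={A} → {A,T} (+1)
site 3, node DIS: D={G} ∪ IS={A,T} → {A,G,T} (+1)
site 3, node DEIS: DIS={A,G,T} ∪ E={C} → {A,C,G,T} (+1)
site 3, node BDEIKSW: BKW={G} ∩ DEIS={A,C,G,T} → {G} (+0)
per-site changes: [4, 4, 5, 4]; total = 17

5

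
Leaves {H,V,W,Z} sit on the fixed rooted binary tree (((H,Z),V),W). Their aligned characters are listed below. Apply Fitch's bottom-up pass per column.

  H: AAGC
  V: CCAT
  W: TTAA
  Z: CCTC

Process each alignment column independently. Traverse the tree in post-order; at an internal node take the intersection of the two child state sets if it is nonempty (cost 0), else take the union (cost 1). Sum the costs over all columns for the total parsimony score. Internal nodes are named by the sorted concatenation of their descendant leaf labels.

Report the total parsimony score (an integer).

[col 0] HZ: children H:{A}, Z:{C} ∪→ {A,C}; cost 1
[col 0] HVZ: children HZ:{A,C}, V:{C} ∩→ {C}; cost 0
[col 0] HVWZ: children HVZ:{C}, W:{T} ∪→ {C,T}; cost 1
[col 1] HZ: children H:{A}, Z:{C} ∪→ {A,C}; cost 1
[col 1] HVZ: children HZ:{A,C}, V:{C} ∩→ {C}; cost 0
[col 1] HVWZ: children HVZ:{C}, W:{T} ∪→ {C,T}; cost 1
[col 2] HZ: children H:{G}, Z:{T} ∪→ {G,T}; cost 1
[col 2] HVZ: children HZ:{G,T}, V:{A} ∪→ {A,G,T}; cost 1
[col 2] HVWZ: children HVZ:{A,G,T}, W:{A} ∩→ {A}; cost 0
[col 3] HZ: children H:{C}, Z:{C} ∩→ {C}; cost 0
[col 3] HVZ: children HZ:{C}, V:{T} ∪→ {C,T}; cost 1
[col 3] HVWZ: children HVZ:{C,T}, W:{A} ∪→ {A,C,T}; cost 1
per-site changes: [2, 2, 2, 2]; total = 8

8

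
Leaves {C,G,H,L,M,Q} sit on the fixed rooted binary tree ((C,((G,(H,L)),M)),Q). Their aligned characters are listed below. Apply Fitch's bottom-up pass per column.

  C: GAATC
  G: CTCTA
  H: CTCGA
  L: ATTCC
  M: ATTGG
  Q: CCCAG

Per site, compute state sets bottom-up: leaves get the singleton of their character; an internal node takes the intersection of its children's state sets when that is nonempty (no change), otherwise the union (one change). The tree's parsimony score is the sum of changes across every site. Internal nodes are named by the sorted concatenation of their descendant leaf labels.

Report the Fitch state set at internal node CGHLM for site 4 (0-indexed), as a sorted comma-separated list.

A,C,G

HL@0: {C} ∪ {A} = {A,C} (union, +1)
GHL@0: {C} ∩ {A,C} = {C} (intersection, +0)
GHLM@0: {C} ∪ {A} = {A,C} (union, +1)
CGHLM@0: {G} ∪ {A,C} = {A,C,G} (union, +1)
CGHLMQ@0: {A,C,G} ∩ {C} = {C} (intersection, +0)
HL@1: {T} ∩ {T} = {T} (intersection, +0)
GHL@1: {T} ∩ {T} = {T} (intersection, +0)
GHLM@1: {T} ∩ {T} = {T} (intersection, +0)
CGHLM@1: {A} ∪ {T} = {A,T} (union, +1)
CGHLMQ@1: {A,T} ∪ {C} = {A,C,T} (union, +1)
HL@2: {C} ∪ {T} = {C,T} (union, +1)
GHL@2: {C} ∩ {C,T} = {C} (intersection, +0)
GHLM@2: {C} ∪ {T} = {C,T} (union, +1)
CGHLM@2: {A} ∪ {C,T} = {A,C,T} (union, +1)
CGHLMQ@2: {A,C,T} ∩ {C} = {C} (intersection, +0)
HL@3: {G} ∪ {C} = {C,G} (union, +1)
GHL@3: {T} ∪ {C,G} = {C,G,T} (union, +1)
GHLM@3: {C,G,T} ∩ {G} = {G} (intersection, +0)
CGHLM@3: {T} ∪ {G} = {G,T} (union, +1)
CGHLMQ@3: {G,T} ∪ {A} = {A,G,T} (union, +1)
HL@4: {A} ∪ {C} = {A,C} (union, +1)
GHL@4: {A} ∩ {A,C} = {A} (intersection, +0)
GHLM@4: {A} ∪ {G} = {A,G} (union, +1)
CGHLM@4: {C} ∪ {A,G} = {A,C,G} (union, +1)
CGHLMQ@4: {A,C,G} ∩ {G} = {G} (intersection, +0)
per-site changes: [3, 2, 3, 4, 3]; total = 15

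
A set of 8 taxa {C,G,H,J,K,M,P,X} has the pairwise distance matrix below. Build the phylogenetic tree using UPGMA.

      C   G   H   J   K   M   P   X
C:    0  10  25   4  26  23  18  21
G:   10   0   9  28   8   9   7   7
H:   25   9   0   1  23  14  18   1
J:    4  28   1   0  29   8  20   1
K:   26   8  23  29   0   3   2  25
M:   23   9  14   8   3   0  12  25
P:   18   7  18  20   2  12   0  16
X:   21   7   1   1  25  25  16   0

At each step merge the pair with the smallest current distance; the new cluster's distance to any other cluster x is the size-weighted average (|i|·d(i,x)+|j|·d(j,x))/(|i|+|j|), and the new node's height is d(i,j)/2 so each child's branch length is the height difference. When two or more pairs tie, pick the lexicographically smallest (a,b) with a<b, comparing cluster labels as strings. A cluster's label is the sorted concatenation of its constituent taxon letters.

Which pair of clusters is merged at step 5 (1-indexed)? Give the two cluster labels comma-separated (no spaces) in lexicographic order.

GKP,M

step 1: merge (H,J) at d=1; branch lengths H→1/2, J→1/2; new cluster HJ
  updated: d(C,HJ)=29/2, d(G,HJ)=37/2, d(HJ,K)=26, d(HJ,M)=11, d(HJ,P)=19, d(HJ,X)=1
step 2: merge (HJ,X) at d=1; branch lengths HJ→0, X→1/2; new cluster HJX
  updated: d(C,HJX)=50/3, d(G,HJX)=44/3, d(HJX,K)=77/3, d(HJX,M)=47/3, d(HJX,P)=18
step 3: merge (K,P) at d=2; branch lengths K→1, P→1; new cluster KP
  updated: d(C,KP)=22, d(G,KP)=15/2, d(HJX,KP)=131/6, d(KP,M)=15/2
step 4: merge (G,KP) at d=15/2; branch lengths G→15/4, KP→11/4; new cluster GKP
  updated: d(C,GKP)=18, d(GKP,HJX)=175/9, d(GKP,M)=8
step 5: merge (GKP,M) at d=8; branch lengths GKP→1/4, M→4; new cluster GKMP
  updated: d(C,GKMP)=77/4, d(GKMP,HJX)=37/2
step 6: merge (C,HJX) at d=50/3; branch lengths C→25/3, HJX→47/6; new cluster CHJX
  updated: d(CHJX,GKMP)=299/16
step 7: merge (CHJX,GKMP) at d=299/16; branch lengths CHJX→97/96, GKMP→171/32; new cluster CGHJKMPX
final tree: ((C:25/3,((H:1/2,J:1/2):0,X:1/2):47/6):97/96,((G:15/4,(K:1,P:1):11/4):1/4,M:4):171/32)
total length: 1765/48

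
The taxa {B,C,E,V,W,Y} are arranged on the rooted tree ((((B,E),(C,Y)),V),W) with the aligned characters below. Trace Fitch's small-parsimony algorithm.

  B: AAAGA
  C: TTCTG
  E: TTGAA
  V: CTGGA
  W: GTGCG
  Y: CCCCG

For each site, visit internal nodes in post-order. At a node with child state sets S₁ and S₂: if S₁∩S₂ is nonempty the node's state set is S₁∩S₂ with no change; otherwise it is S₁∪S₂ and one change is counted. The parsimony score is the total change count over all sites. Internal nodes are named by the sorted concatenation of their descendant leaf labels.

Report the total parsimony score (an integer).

14

[col 0] BE: children B:{A}, E:{T} ∪→ {A,T}; cost 1
[col 0] CY: children C:{T}, Y:{C} ∪→ {C,T}; cost 1
[col 0] BCEY: children BE:{A,T}, CY:{C,T} ∩→ {T}; cost 0
[col 0] BCEVY: children BCEY:{T}, V:{C} ∪→ {C,T}; cost 1
[col 0] BCEVWY: children BCEVY:{C,T}, W:{G} ∪→ {C,G,T}; cost 1
[col 1] BE: children B:{A}, E:{T} ∪→ {A,T}; cost 1
[col 1] CY: children C:{T}, Y:{C} ∪→ {C,T}; cost 1
[col 1] BCEY: children BE:{A,T}, CY:{C,T} ∩→ {T}; cost 0
[col 1] BCEVY: children BCEY:{T}, V:{T} ∩→ {T}; cost 0
[col 1] BCEVWY: children BCEVY:{T}, W:{T} ∩→ {T}; cost 0
[col 2] BE: children B:{A}, E:{G} ∪→ {A,G}; cost 1
[col 2] CY: children C:{C}, Y:{C} ∩→ {C}; cost 0
[col 2] BCEY: children BE:{A,G}, CY:{C} ∪→ {A,C,G}; cost 1
[col 2] BCEVY: children BCEY:{A,C,G}, V:{G} ∩→ {G}; cost 0
[col 2] BCEVWY: children BCEVY:{G}, W:{G} ∩→ {G}; cost 0
[col 3] BE: children B:{G}, E:{A} ∪→ {A,G}; cost 1
[col 3] CY: children C:{T}, Y:{C} ∪→ {C,T}; cost 1
[col 3] BCEY: children BE:{A,G}, CY:{C,T} ∪→ {A,C,G,T}; cost 1
[col 3] BCEVY: children BCEY:{A,C,G,T}, V:{G} ∩→ {G}; cost 0
[col 3] BCEVWY: children BCEVY:{G}, W:{C} ∪→ {C,G}; cost 1
[col 4] BE: children B:{A}, E:{A} ∩→ {A}; cost 0
[col 4] CY: children C:{G}, Y:{G} ∩→ {G}; cost 0
[col 4] BCEY: children BE:{A}, CY:{G} ∪→ {A,G}; cost 1
[col 4] BCEVY: children BCEY:{A,G}, V:{A} ∩→ {A}; cost 0
[col 4] BCEVWY: children BCEVY:{A}, W:{G} ∪→ {A,G}; cost 1
per-site changes: [4, 2, 2, 4, 2]; total = 14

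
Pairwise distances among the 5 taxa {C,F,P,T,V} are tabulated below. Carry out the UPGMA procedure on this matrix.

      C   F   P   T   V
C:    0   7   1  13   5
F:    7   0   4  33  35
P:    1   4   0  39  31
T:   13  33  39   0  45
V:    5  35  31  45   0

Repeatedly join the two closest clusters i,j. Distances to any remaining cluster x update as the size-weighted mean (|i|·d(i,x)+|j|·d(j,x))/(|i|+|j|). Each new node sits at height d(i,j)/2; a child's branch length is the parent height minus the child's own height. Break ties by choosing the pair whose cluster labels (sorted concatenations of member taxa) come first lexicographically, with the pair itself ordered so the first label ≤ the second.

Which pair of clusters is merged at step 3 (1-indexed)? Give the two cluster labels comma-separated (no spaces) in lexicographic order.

CFP,V

1. join C+P (d=1) ⇒ CP; edges |C|=1/2, |P|=1/2
  updated: d(CP,F)=11/2, d(CP,T)=26, d(CP,V)=18
2. join CP+F (d=11/2) ⇒ CFP; edges |CP|=9/4, |F|=11/4
  updated: d(CFP,T)=85/3, d(CFP,V)=71/3
3. join CFP+V (d=71/3) ⇒ CFPV; edges |CFP|=109/12, |V|=71/6
  updated: d(CFPV,T)=65/2
4. join CFPV+T (d=65/2) ⇒ CFPTV; edges |CFPV|=53/12, |T|=65/4
final tree: ((((C:1/2,P:1/2):9/4,F:11/4):109/12,V:71/6):53/12,T:65/4)
total length: 571/12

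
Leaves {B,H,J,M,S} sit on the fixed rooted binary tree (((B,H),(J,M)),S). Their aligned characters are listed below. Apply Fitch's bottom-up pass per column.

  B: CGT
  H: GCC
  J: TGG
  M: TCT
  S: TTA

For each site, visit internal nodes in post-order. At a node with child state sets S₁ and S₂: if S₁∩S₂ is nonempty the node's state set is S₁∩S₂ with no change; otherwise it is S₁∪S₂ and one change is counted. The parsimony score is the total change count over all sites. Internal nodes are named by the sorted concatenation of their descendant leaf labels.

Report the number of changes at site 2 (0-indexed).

3

site 0, node BH: B={C} ∪ H={G} → {C,G} (+1)
site 0, node JM: J={T} ∩ M={T} → {T} (+0)
site 0, node BHJM: BH={C,G} ∪ JM={T} → {C,G,T} (+1)
site 0, node BHJMS: BHJM={C,G,T} ∩ S={T} → {T} (+0)
site 1, node BH: B={G} ∪ H={C} → {C,G} (+1)
site 1, node JM: J={G} ∪ M={C} → {C,G} (+1)
site 1, node BHJM: BH={C,G} ∩ JM={C,G} → {C,G} (+0)
site 1, node BHJMS: BHJM={C,G} ∪ S={T} → {C,G,T} (+1)
site 2, node BH: B={T} ∪ H={C} → {C,T} (+1)
site 2, node JM: J={G} ∪ M={T} → {G,T} (+1)
site 2, node BHJM: BH={C,T} ∩ JM={G,T} → {T} (+0)
site 2, node BHJMS: BHJM={T} ∪ S={A} → {A,T} (+1)
per-site changes: [2, 3, 3]; total = 8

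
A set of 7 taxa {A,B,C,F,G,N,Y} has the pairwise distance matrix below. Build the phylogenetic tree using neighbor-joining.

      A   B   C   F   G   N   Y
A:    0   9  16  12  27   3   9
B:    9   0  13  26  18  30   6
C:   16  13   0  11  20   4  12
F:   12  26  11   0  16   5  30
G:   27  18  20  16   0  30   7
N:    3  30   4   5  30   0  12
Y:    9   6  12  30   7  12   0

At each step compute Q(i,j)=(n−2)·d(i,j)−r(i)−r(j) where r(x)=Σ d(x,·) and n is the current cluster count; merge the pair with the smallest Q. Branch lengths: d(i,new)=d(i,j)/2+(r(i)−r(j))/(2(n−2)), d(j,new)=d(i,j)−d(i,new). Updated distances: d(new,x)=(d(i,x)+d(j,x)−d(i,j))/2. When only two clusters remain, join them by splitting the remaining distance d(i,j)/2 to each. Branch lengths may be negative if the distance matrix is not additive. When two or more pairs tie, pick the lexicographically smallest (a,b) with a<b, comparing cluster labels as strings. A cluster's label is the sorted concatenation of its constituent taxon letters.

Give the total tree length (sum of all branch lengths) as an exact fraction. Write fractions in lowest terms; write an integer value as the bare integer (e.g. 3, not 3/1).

77/2

1. join F+N (d=5, Q=-159) ⇒ FN; edges |F|=41/10, |N|=9/10
  updated: d(A,FN)=5, d(B,FN)=51/2, d(C,FN)=5, d(FN,G)=41/2, d(FN,Y)=37/2
2. join A+FN (d=5, Q=-241/2) ⇒ AFN; edges |A|=23/16, |FN|=57/16
  updated: d(AFN,B)=59/4, d(AFN,C)=8, d(AFN,G)=85/4, d(AFN,Y)=45/4
3. join AFN+C (d=8, Q=-337/4) ⇒ ACFN; edges |AFN|=35/8, |C|=29/8
  updated: d(ACFN,B)=79/8, d(ACFN,G)=133/8, d(ACFN,Y)=61/8
4. join ACFN+B (d=79/8, Q=-193/4) ⇒ ABCFN; edges |ACFN|=5, |B|=39/8
  updated: d(ABCFN,G)=99/8, d(ABCFN,Y)=15/8
5. join ABCFN+G (d=99/8, Q=-85/4) ⇒ ABCFGN; edges |ABCFN|=29/8, |G|=35/4
  updated: d(ABCFGN,Y)=-7/4
6. join ABCFGN+Y (d=-7/4) ⇒ ABCFGNY; edges |ABCFGN|=-7/8, |Y|=-7/8
final tree: (((((A:23/16,(F:41/10,N:9/10):57/16):35/8,C:29/8):5,B:39/8):29/8,G:35/4):-7/8,Y:-7/8)
total length: 77/2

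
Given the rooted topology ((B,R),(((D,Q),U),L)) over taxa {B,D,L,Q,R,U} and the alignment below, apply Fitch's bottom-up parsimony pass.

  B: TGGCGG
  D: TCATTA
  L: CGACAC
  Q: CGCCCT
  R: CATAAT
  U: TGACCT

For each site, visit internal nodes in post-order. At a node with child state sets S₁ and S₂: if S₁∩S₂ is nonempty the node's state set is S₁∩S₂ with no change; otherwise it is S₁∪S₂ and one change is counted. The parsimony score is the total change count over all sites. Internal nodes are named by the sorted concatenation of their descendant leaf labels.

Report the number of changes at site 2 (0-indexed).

BR@0: {T} ∪ {C} = {C,T} (union, +1)
DQ@0: {T} ∪ {C} = {C,T} (union, +1)
DQU@0: {C,T} ∩ {T} = {T} (intersection, +0)
DLQU@0: {T} ∪ {C} = {C,T} (union, +1)
BDLQRU@0: {C,T} ∩ {C,T} = {C,T} (intersection, +0)
BR@1: {G} ∪ {A} = {A,G} (union, +1)
DQ@1: {C} ∪ {G} = {C,G} (union, +1)
DQU@1: {C,G} ∩ {G} = {G} (intersection, +0)
DLQU@1: {G} ∩ {G} = {G} (intersection, +0)
BDLQRU@1: {A,G} ∩ {G} = {G} (intersection, +0)
BR@2: {G} ∪ {T} = {G,T} (union, +1)
DQ@2: {A} ∪ {C} = {A,C} (union, +1)
DQU@2: {A,C} ∩ {A} = {A} (intersection, +0)
DLQU@2: {A} ∩ {A} = {A} (intersection, +0)
BDLQRU@2: {G,T} ∪ {A} = {A,G,T} (union, +1)
BR@3: {C} ∪ {A} = {A,C} (union, +1)
DQ@3: {T} ∪ {C} = {C,T} (union, +1)
DQU@3: {C,T} ∩ {C} = {C} (intersection, +0)
DLQU@3: {C} ∩ {C} = {C} (intersection, +0)
BDLQRU@3: {A,C} ∩ {C} = {C} (intersection, +0)
BR@4: {G} ∪ {A} = {A,G} (union, +1)
DQ@4: {T} ∪ {C} = {C,T} (union, +1)
DQU@4: {C,T} ∩ {C} = {C} (intersection, +0)
DLQU@4: {C} ∪ {A} = {A,C} (union, +1)
BDLQRU@4: {A,G} ∩ {A,C} = {A} (intersection, +0)
BR@5: {G} ∪ {T} = {G,T} (union, +1)
DQ@5: {A} ∪ {T} = {A,T} (union, +1)
DQU@5: {A,T} ∩ {T} = {T} (intersection, +0)
DLQU@5: {T} ∪ {C} = {C,T} (union, +1)
BDLQRU@5: {G,T} ∩ {C,T} = {T} (intersection, +0)
per-site changes: [3, 2, 3, 2, 3, 3]; total = 16

3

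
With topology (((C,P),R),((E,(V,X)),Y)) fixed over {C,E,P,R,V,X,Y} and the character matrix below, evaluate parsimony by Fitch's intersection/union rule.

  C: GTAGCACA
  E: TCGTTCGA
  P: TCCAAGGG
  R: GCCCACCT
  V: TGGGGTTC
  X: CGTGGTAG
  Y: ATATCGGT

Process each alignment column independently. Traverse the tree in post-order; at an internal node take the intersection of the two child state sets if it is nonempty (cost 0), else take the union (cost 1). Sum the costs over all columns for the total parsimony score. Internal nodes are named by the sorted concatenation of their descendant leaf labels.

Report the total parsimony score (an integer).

[col 0] CP: children C:{G}, P:{T} ∪→ {G,T}; cost 1
[col 0] CPR: children CP:{G,T}, R:{G} ∩→ {G}; cost 0
[col 0] VX: children V:{T}, X:{C} ∪→ {C,T}; cost 1
[col 0] EVX: children E:{T}, VX:{C,T} ∩→ {T}; cost 0
[col 0] EVXY: children EVX:{T}, Y:{A} ∪→ {A,T}; cost 1
[col 0] CEPRVXY: children CPR:{G}, EVXY:{A,T} ∪→ {A,G,T}; cost 1
[col 1] CP: children C:{T}, P:{C} ∪→ {C,T}; cost 1
[col 1] CPR: children CP:{C,T}, R:{C} ∩→ {C}; cost 0
[col 1] VX: children V:{G}, X:{G} ∩→ {G}; cost 0
[col 1] EVX: children E:{C}, VX:{G} ∪→ {C,G}; cost 1
[col 1] EVXY: children EVX:{C,G}, Y:{T} ∪→ {C,G,T}; cost 1
[col 1] CEPRVXY: children CPR:{C}, EVXY:{C,G,T} ∩→ {C}; cost 0
[col 2] CP: children C:{A}, P:{C} ∪→ {A,C}; cost 1
[col 2] CPR: children CP:{A,C}, R:{C} ∩→ {C}; cost 0
[col 2] VX: children V:{G}, X:{T} ∪→ {G,T}; cost 1
[col 2] EVX: children E:{G}, VX:{G,T} ∩→ {G}; cost 0
[col 2] EVXY: children EVX:{G}, Y:{A} ∪→ {A,G}; cost 1
[col 2] CEPRVXY: children CPR:{C}, EVXY:{A,G} ∪→ {A,C,G}; cost 1
[col 3] CP: children C:{G}, P:{A} ∪→ {A,G}; cost 1
[col 3] CPR: children CP:{A,G}, R:{C} ∪→ {A,C,G}; cost 1
[col 3] VX: children V:{G}, X:{G} ∩→ {G}; cost 0
[col 3] EVX: children E:{T}, VX:{G} ∪→ {G,T}; cost 1
[col 3] EVXY: children EVX:{G,T}, Y:{T} ∩→ {T}; cost 0
[col 3] CEPRVXY: children CPR:{A,C,G}, EVXY:{T} ∪→ {A,C,G,T}; cost 1
[col 4] CP: children C:{C}, P:{A} ∪→ {A,C}; cost 1
[col 4] CPR: children CP:{A,C}, R:{A} ∩→ {A}; cost 0
[col 4] VX: children V:{G}, X:{G} ∩→ {G}; cost 0
[col 4] EVX: children E:{T}, VX:{G} ∪→ {G,T}; cost 1
[col 4] EVXY: children EVX:{G,T}, Y:{C} ∪→ {C,G,T}; cost 1
[col 4] CEPRVXY: children CPR:{A}, EVXY:{C,G,T} ∪→ {A,C,G,T}; cost 1
[col 5] CP: children C:{A}, P:{G} ∪→ {A,G}; cost 1
[col 5] CPR: children CP:{A,G}, R:{C} ∪→ {A,C,G}; cost 1
[col 5] VX: children V:{T}, X:{T} ∩→ {T}; cost 0
[col 5] EVX: children E:{C}, VX:{T} ∪→ {C,T}; cost 1
[col 5] EVXY: children EVX:{C,T}, Y:{G} ∪→ {C,G,T}; cost 1
[col 5] CEPRVXY: children CPR:{A,C,G}, EVXY:{C,G,T} ∩→ {C,G}; cost 0
[col 6] CP: children C:{C}, P:{G} ∪→ {C,G}; cost 1
[col 6] CPR: children CP:{C,G}, R:{C} ∩→ {C}; cost 0
[col 6] VX: children V:{T}, X:{A} ∪→ {A,T}; cost 1
[col 6] EVX: children E:{G}, VX:{A,T} ∪→ {A,G,T}; cost 1
[col 6] EVXY: children EVX:{A,G,T}, Y:{G} ∩→ {G}; cost 0
[col 6] CEPRVXY: children CPR:{C}, EVXY:{G} ∪→ {C,G}; cost 1
[col 7] CP: children C:{A}, P:{G} ∪→ {A,G}; cost 1
[col 7] CPR: children CP:{A,G}, R:{T} ∪→ {A,G,T}; cost 1
[col 7] VX: children V:{C}, X:{G} ∪→ {C,G}; cost 1
[col 7] EVX: children E:{A}, VX:{C,G} ∪→ {A,C,G}; cost 1
[col 7] EVXY: children EVX:{A,C,G}, Y:{T} ∪→ {A,C,G,T}; cost 1
[col 7] CEPRVXY: children CPR:{A,G,T}, EVXY:{A,C,G,T} ∩→ {A,G,T}; cost 0
per-site changes: [4, 3, 4, 4, 4, 4, 4, 5]; total = 32

32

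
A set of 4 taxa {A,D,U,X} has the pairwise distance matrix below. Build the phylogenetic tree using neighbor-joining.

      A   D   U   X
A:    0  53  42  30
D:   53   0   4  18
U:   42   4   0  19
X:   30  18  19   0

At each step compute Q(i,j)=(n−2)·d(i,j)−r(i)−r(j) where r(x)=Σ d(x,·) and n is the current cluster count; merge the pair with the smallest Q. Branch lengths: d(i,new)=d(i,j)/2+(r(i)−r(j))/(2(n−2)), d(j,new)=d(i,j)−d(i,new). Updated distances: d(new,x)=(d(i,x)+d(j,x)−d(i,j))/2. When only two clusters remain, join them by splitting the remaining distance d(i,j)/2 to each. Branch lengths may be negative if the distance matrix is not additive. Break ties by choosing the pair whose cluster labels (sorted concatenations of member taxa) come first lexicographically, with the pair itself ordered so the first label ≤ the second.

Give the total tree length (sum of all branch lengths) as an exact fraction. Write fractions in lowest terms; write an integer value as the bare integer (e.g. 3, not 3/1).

1. join A+X (d=30, Q=-132) ⇒ AX; edges |A|=59/2, |X|=1/2
  updated: d(AX,D)=41/2, d(AX,U)=31/2
2. join AX+D (d=41/2, Q=-40) ⇒ ADX; edges |AX|=16, |D|=9/2
  updated: d(ADX,U)=-1/2
3. join ADX+U (d=-1/2) ⇒ ADUX; edges |ADX|=-1/4, |U|=-1/4
final tree: (((A:59/2,X:1/2):16,D:9/2):-1/4,U:-1/4)
total length: 50

50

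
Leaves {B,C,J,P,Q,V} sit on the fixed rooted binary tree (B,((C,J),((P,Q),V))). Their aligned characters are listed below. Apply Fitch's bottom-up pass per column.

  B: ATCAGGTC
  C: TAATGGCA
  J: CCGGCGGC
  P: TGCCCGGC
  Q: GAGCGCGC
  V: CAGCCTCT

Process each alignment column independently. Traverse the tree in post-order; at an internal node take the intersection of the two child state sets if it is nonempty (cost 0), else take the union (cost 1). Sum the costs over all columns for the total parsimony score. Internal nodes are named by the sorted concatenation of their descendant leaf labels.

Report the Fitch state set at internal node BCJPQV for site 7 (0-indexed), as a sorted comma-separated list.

C

CJ@0: {T} ∪ {C} = {C,T} (union, +1)
PQ@0: {T} ∪ {G} = {G,T} (union, +1)
PQV@0: {G,T} ∪ {C} = {C,G,T} (union, +1)
CJPQV@0: {C,T} ∩ {C,G,T} = {C,T} (intersection, +0)
BCJPQV@0: {A} ∪ {C,T} = {A,C,T} (union, +1)
CJ@1: {A} ∪ {C} = {A,C} (union, +1)
PQ@1: {G} ∪ {A} = {A,G} (union, +1)
PQV@1: {A,G} ∩ {A} = {A} (intersection, +0)
CJPQV@1: {A,C} ∩ {A} = {A} (intersection, +0)
BCJPQV@1: {T} ∪ {A} = {A,T} (union, +1)
CJ@2: {A} ∪ {G} = {A,G} (union, +1)
PQ@2: {C} ∪ {G} = {C,G} (union, +1)
PQV@2: {C,G} ∩ {G} = {G} (intersection, +0)
CJPQV@2: {A,G} ∩ {G} = {G} (intersection, +0)
BCJPQV@2: {C} ∪ {G} = {C,G} (union, +1)
CJ@3: {T} ∪ {G} = {G,T} (union, +1)
PQ@3: {C} ∩ {C} = {C} (intersection, +0)
PQV@3: {C} ∩ {C} = {C} (intersection, +0)
CJPQV@3: {G,T} ∪ {C} = {C,G,T} (union, +1)
BCJPQV@3: {A} ∪ {C,G,T} = {A,C,G,T} (union, +1)
CJ@4: {G} ∪ {C} = {C,G} (union, +1)
PQ@4: {C} ∪ {G} = {C,G} (union, +1)
PQV@4: {C,G} ∩ {C} = {C} (intersection, +0)
CJPQV@4: {C,G} ∩ {C} = {C} (intersection, +0)
BCJPQV@4: {G} ∪ {C} = {C,G} (union, +1)
CJ@5: {G} ∩ {G} = {G} (intersection, +0)
PQ@5: {G} ∪ {C} = {C,G} (union, +1)
PQV@5: {C,G} ∪ {T} = {C,G,T} (union, +1)
CJPQV@5: {G} ∩ {C,G,T} = {G} (intersection, +0)
BCJPQV@5: {G} ∩ {G} = {G} (intersection, +0)
CJ@6: {C} ∪ {G} = {C,G} (union, +1)
PQ@6: {G} ∩ {G} = {G} (intersection, +0)
PQV@6: {G} ∪ {C} = {C,G} (union, +1)
CJPQV@6: {C,G} ∩ {C,G} = {C,G} (intersection, +0)
BCJPQV@6: {T} ∪ {C,G} = {C,G,T} (union, +1)
CJ@7: {A} ∪ {C} = {A,C} (union, +1)
PQ@7: {C} ∩ {C} = {C} (intersection, +0)
PQV@7: {C} ∪ {T} = {C,T} (union, +1)
CJPQV@7: {A,C} ∩ {C,T} = {C} (intersection, +0)
BCJPQV@7: {C} ∩ {C} = {C} (intersection, +0)
per-site changes: [4, 3, 3, 3, 3, 2, 3, 2]; total = 23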